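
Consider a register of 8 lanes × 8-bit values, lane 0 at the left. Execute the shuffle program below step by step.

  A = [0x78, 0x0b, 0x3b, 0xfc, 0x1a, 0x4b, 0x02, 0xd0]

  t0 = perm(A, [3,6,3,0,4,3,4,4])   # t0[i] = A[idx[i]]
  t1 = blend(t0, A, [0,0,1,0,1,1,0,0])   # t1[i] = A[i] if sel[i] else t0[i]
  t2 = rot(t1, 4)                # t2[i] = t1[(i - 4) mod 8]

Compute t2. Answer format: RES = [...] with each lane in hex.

RES = [ 0x1a  0x4b  0x1a  0x1a  0xfc  0x02  0x3b  0x78 ]

t0 = [0xfc, 0x02, 0xfc, 0x78, 0x1a, 0xfc, 0x1a, 0x1a]
t1 = [0xfc, 0x02, 0x3b, 0x78, 0x1a, 0x4b, 0x1a, 0x1a]
t2 = [0x1a, 0x4b, 0x1a, 0x1a, 0xfc, 0x02, 0x3b, 0x78]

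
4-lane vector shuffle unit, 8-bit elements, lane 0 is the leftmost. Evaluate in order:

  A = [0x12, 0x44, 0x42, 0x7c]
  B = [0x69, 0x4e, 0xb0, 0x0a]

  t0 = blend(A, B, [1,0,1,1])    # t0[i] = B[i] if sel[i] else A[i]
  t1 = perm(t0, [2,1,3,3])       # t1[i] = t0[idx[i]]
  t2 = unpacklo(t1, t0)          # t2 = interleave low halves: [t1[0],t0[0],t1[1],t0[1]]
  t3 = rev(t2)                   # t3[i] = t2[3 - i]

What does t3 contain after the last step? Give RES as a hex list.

  t0: 69 44 b0 0a
  t1: b0 44 0a 0a
  t2: b0 69 44 44
  t3: 44 44 69 b0

RES = [0x44, 0x44, 0x69, 0xb0]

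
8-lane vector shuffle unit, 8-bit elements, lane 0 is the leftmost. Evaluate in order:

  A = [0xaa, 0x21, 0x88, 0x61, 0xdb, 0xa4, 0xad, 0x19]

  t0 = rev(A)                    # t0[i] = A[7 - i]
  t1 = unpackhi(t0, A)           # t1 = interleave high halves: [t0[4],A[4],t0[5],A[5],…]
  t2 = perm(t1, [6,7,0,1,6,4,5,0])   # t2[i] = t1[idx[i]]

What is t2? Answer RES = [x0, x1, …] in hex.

t0 = [0x19, 0xad, 0xa4, 0xdb, 0x61, 0x88, 0x21, 0xaa]
t1 = [0x61, 0xdb, 0x88, 0xa4, 0x21, 0xad, 0xaa, 0x19]
t2 = [0xaa, 0x19, 0x61, 0xdb, 0xaa, 0x21, 0xad, 0x61]

RES = [0xaa, 0x19, 0x61, 0xdb, 0xaa, 0x21, 0xad, 0x61]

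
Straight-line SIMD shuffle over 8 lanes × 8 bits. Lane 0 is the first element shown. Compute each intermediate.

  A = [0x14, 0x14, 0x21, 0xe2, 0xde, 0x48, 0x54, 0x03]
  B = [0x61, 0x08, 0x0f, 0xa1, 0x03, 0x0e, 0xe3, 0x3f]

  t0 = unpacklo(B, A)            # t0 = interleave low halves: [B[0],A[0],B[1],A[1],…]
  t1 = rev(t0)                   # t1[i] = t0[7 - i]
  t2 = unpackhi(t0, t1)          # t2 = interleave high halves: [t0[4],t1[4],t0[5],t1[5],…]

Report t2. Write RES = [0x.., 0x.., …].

RES = [ 0x0f  0x14  0x21  0x08  0xa1  0x14  0xe2  0x61 ]

→ t0 |61|14|08|14|0f|21|a1|e2|
→ t1 |e2|a1|21|0f|14|08|14|61|
→ t2 |0f|14|21|08|a1|14|e2|61|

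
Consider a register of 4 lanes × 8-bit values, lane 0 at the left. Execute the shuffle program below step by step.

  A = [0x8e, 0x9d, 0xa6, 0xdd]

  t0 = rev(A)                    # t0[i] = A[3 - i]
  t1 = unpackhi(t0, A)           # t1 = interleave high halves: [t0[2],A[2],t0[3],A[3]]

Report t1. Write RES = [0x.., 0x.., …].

  t0: dd a6 9d 8e
  t1: 9d a6 8e dd

RES = [ 0x9d  0xa6  0x8e  0xdd ]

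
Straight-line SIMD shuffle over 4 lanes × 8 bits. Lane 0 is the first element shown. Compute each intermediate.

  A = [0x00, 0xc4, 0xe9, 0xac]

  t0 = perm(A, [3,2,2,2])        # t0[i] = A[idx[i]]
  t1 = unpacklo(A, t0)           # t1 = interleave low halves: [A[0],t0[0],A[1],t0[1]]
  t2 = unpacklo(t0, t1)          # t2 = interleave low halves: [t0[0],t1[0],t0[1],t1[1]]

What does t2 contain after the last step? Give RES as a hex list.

→ t0 |ac|e9|e9|e9|
→ t1 |00|ac|c4|e9|
→ t2 |ac|00|e9|ac|

RES = [ 0xac  0x00  0xe9  0xac ]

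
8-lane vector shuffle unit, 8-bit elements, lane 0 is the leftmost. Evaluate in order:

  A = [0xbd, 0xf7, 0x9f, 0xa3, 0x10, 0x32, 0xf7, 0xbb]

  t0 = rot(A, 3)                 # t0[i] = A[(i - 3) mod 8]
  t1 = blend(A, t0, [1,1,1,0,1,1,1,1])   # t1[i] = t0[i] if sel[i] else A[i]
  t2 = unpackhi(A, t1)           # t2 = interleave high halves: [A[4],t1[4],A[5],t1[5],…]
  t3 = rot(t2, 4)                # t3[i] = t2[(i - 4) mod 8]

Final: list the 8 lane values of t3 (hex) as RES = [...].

  t0: 32 f7 bb bd f7 9f a3 10
  t1: 32 f7 bb a3 f7 9f a3 10
  t2: 10 f7 32 9f f7 a3 bb 10
  t3: f7 a3 bb 10 10 f7 32 9f

RES = [0xf7, 0xa3, 0xbb, 0x10, 0x10, 0xf7, 0x32, 0x9f]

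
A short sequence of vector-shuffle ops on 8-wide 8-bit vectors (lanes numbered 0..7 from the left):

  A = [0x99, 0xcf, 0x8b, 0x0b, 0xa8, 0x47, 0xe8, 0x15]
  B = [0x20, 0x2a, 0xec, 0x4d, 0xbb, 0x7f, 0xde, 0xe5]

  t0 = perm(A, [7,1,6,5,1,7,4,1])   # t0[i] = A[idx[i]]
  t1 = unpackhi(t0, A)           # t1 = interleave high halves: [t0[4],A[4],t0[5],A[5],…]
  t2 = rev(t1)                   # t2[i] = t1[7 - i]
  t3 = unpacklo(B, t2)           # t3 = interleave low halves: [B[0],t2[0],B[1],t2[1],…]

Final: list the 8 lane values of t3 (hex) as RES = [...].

→ t0 |15|cf|e8|47|cf|15|a8|cf|
→ t1 |cf|a8|15|47|a8|e8|cf|15|
→ t2 |15|cf|e8|a8|47|15|a8|cf|
→ t3 |20|15|2a|cf|ec|e8|4d|a8|

RES = [ 0x20  0x15  0x2a  0xcf  0xec  0xe8  0x4d  0xa8 ]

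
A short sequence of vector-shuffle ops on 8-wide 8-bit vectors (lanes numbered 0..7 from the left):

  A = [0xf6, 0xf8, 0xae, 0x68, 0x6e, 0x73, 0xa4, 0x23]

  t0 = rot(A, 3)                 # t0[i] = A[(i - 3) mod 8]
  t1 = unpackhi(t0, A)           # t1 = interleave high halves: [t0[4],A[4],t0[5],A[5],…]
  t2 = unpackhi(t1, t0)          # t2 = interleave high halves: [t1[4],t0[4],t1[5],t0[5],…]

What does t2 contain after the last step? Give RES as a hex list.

RES = [0x68, 0xf8, 0xa4, 0xae, 0x6e, 0x68, 0x23, 0x6e]

t0 = [0x73, 0xa4, 0x23, 0xf6, 0xf8, 0xae, 0x68, 0x6e]
t1 = [0xf8, 0x6e, 0xae, 0x73, 0x68, 0xa4, 0x6e, 0x23]
t2 = [0x68, 0xf8, 0xa4, 0xae, 0x6e, 0x68, 0x23, 0x6e]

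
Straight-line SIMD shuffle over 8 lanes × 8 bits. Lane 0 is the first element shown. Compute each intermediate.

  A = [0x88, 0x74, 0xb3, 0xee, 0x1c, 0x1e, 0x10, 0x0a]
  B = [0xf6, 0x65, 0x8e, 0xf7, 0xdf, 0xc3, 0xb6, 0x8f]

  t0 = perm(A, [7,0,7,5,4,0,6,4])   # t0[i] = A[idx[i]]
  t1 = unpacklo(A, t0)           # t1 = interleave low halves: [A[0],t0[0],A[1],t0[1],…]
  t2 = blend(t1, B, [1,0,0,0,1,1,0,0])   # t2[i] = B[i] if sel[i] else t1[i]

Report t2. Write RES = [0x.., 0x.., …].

  t0: 0a 88 0a 1e 1c 88 10 1c
  t1: 88 0a 74 88 b3 0a ee 1e
  t2: f6 0a 74 88 df c3 ee 1e

RES = [ 0xf6  0x0a  0x74  0x88  0xdf  0xc3  0xee  0x1e ]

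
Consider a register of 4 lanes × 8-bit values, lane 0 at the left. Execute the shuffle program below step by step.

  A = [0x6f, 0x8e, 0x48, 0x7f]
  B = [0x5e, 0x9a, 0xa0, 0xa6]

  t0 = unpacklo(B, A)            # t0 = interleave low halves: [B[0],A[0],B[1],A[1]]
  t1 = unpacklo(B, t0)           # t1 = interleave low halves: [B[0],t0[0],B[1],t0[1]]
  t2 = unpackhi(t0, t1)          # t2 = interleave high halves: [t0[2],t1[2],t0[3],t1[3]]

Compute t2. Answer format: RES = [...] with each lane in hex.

t0 = [0x5e, 0x6f, 0x9a, 0x8e]
t1 = [0x5e, 0x5e, 0x9a, 0x6f]
t2 = [0x9a, 0x9a, 0x8e, 0x6f]

RES = [ 0x9a  0x9a  0x8e  0x6f ]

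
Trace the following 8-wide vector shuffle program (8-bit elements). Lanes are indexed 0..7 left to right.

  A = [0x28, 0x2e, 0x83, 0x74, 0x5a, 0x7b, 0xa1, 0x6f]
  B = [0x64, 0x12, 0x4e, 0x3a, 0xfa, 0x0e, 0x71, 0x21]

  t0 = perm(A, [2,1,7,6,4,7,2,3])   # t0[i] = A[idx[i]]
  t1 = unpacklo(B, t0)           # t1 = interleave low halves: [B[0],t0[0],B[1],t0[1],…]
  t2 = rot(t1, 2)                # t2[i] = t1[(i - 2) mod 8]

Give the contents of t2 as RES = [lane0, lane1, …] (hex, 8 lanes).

RES = [ 0x3a  0xa1  0x64  0x83  0x12  0x2e  0x4e  0x6f ]

  t0: 83 2e 6f a1 5a 6f 83 74
  t1: 64 83 12 2e 4e 6f 3a a1
  t2: 3a a1 64 83 12 2e 4e 6f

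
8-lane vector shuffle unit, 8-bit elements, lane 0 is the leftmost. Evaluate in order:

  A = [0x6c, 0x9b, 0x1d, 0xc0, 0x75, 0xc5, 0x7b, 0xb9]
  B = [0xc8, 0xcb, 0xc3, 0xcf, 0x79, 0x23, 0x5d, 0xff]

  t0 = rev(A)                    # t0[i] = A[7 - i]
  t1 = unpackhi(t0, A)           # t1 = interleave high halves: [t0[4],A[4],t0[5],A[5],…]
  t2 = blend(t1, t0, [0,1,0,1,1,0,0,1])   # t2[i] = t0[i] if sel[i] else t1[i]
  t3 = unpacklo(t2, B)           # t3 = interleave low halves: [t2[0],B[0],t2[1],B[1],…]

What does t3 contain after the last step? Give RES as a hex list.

→ t0 |b9|7b|c5|75|c0|1d|9b|6c|
→ t1 |c0|75|1d|c5|9b|7b|6c|b9|
→ t2 |c0|7b|1d|75|c0|7b|6c|6c|
→ t3 |c0|c8|7b|cb|1d|c3|75|cf|

RES = [0xc0, 0xc8, 0x7b, 0xcb, 0x1d, 0xc3, 0x75, 0xcf]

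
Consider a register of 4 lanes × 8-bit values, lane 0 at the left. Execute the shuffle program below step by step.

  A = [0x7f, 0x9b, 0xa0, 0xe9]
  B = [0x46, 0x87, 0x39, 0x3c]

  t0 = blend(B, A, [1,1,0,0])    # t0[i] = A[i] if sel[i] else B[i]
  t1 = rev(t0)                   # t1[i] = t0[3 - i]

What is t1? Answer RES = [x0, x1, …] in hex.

RES = [ 0x3c  0x39  0x9b  0x7f ]

  t0: 7f 9b 39 3c
  t1: 3c 39 9b 7f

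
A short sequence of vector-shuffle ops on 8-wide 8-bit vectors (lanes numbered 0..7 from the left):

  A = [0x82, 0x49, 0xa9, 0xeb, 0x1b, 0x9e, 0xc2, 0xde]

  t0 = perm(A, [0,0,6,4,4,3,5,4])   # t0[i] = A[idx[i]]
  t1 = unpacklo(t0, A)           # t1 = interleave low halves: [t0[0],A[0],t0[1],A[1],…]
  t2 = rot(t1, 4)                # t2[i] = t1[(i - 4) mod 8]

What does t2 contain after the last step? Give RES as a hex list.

→ t0 |82|82|c2|1b|1b|eb|9e|1b|
→ t1 |82|82|82|49|c2|a9|1b|eb|
→ t2 |c2|a9|1b|eb|82|82|82|49|

RES = [0xc2, 0xa9, 0x1b, 0xeb, 0x82, 0x82, 0x82, 0x49]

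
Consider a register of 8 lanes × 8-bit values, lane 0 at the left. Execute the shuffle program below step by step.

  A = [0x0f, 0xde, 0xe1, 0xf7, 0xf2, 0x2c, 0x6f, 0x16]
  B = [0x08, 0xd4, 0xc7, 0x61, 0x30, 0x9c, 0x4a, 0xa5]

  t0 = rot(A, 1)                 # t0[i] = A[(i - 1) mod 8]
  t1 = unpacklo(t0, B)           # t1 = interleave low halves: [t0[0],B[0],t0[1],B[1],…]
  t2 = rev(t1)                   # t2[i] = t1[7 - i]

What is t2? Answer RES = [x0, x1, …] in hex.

t0 = [0x16, 0x0f, 0xde, 0xe1, 0xf7, 0xf2, 0x2c, 0x6f]
t1 = [0x16, 0x08, 0x0f, 0xd4, 0xde, 0xc7, 0xe1, 0x61]
t2 = [0x61, 0xe1, 0xc7, 0xde, 0xd4, 0x0f, 0x08, 0x16]

RES = [ 0x61  0xe1  0xc7  0xde  0xd4  0x0f  0x08  0x16 ]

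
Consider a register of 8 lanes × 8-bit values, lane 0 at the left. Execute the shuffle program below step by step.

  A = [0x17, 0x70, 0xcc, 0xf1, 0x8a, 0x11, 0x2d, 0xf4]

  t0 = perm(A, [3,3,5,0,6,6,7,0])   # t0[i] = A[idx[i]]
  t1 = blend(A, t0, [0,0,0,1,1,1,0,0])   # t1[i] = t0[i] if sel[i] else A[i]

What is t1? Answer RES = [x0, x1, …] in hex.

RES = [ 0x17  0x70  0xcc  0x17  0x2d  0x2d  0x2d  0xf4 ]

  t0: f1 f1 11 17 2d 2d f4 17
  t1: 17 70 cc 17 2d 2d 2d f4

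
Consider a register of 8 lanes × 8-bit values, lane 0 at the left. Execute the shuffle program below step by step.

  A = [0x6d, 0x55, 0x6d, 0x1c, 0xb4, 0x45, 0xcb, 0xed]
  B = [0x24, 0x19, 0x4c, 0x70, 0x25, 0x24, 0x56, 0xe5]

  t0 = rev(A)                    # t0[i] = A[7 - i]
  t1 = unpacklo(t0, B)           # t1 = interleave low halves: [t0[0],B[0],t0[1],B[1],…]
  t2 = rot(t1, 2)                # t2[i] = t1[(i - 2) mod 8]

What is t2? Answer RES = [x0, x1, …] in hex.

RES = [ 0xb4  0x70  0xed  0x24  0xcb  0x19  0x45  0x4c ]

→ t0 |ed|cb|45|b4|1c|6d|55|6d|
→ t1 |ed|24|cb|19|45|4c|b4|70|
→ t2 |b4|70|ed|24|cb|19|45|4c|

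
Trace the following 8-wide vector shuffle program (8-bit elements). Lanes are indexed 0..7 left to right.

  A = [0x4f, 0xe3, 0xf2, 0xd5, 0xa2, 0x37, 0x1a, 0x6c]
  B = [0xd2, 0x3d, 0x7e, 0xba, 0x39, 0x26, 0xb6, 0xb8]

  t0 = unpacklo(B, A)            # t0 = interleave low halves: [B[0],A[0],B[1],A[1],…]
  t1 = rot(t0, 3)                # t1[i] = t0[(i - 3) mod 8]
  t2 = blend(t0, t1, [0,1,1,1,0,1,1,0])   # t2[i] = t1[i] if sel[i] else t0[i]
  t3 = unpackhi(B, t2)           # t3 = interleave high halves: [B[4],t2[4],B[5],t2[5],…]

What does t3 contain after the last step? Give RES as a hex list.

RES = [0x39, 0x7e, 0x26, 0x3d, 0xb6, 0xe3, 0xb8, 0xd5]

t0 = [0xd2, 0x4f, 0x3d, 0xe3, 0x7e, 0xf2, 0xba, 0xd5]
t1 = [0xf2, 0xba, 0xd5, 0xd2, 0x4f, 0x3d, 0xe3, 0x7e]
t2 = [0xd2, 0xba, 0xd5, 0xd2, 0x7e, 0x3d, 0xe3, 0xd5]
t3 = [0x39, 0x7e, 0x26, 0x3d, 0xb6, 0xe3, 0xb8, 0xd5]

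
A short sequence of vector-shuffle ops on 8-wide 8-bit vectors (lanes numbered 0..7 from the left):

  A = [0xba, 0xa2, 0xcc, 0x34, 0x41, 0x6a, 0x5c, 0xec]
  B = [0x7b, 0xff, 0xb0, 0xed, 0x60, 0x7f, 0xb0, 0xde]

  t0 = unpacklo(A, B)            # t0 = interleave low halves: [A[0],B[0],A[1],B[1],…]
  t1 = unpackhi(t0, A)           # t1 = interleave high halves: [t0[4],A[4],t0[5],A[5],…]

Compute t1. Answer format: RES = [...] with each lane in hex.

RES = [ 0xcc  0x41  0xb0  0x6a  0x34  0x5c  0xed  0xec ]

t0 = [0xba, 0x7b, 0xa2, 0xff, 0xcc, 0xb0, 0x34, 0xed]
t1 = [0xcc, 0x41, 0xb0, 0x6a, 0x34, 0x5c, 0xed, 0xec]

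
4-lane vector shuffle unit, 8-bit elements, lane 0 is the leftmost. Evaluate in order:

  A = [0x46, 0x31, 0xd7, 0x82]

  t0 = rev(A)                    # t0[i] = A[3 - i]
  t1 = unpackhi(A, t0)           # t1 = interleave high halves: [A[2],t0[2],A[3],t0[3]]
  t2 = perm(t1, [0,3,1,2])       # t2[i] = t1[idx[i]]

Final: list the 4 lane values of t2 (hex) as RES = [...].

  t0: 82 d7 31 46
  t1: d7 31 82 46
  t2: d7 46 31 82

RES = [0xd7, 0x46, 0x31, 0x82]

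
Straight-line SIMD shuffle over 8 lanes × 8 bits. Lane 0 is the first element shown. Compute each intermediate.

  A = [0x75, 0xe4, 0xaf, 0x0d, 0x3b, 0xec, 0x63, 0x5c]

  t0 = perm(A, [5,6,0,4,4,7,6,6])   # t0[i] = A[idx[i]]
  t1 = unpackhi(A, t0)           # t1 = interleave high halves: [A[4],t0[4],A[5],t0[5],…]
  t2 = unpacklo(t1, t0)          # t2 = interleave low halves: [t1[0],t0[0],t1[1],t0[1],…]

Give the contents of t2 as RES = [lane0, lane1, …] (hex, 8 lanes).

RES = [ 0x3b  0xec  0x3b  0x63  0xec  0x75  0x5c  0x3b ]

  t0: ec 63 75 3b 3b 5c 63 63
  t1: 3b 3b ec 5c 63 63 5c 63
  t2: 3b ec 3b 63 ec 75 5c 3b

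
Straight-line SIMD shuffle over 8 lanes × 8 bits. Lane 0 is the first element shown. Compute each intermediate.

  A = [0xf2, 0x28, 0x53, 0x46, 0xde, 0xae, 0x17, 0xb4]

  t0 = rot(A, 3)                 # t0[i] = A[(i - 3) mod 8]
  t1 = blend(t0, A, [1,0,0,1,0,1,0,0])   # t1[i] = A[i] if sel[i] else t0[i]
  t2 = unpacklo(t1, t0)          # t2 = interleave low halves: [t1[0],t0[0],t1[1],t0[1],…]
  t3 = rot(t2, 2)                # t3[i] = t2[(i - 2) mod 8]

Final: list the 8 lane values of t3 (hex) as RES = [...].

→ t0 |ae|17|b4|f2|28|53|46|de|
→ t1 |f2|17|b4|46|28|ae|46|de|
→ t2 |f2|ae|17|17|b4|b4|46|f2|
→ t3 |46|f2|f2|ae|17|17|b4|b4|

RES = [0x46, 0xf2, 0xf2, 0xae, 0x17, 0x17, 0xb4, 0xb4]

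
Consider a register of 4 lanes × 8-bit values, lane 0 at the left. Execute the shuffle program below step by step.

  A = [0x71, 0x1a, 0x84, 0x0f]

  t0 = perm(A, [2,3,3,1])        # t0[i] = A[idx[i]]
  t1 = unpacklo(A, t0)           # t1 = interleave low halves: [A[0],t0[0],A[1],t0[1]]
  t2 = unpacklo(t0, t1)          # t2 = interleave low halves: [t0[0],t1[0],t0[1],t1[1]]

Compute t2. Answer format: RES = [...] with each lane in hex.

RES = [0x84, 0x71, 0x0f, 0x84]

  t0: 84 0f 0f 1a
  t1: 71 84 1a 0f
  t2: 84 71 0f 84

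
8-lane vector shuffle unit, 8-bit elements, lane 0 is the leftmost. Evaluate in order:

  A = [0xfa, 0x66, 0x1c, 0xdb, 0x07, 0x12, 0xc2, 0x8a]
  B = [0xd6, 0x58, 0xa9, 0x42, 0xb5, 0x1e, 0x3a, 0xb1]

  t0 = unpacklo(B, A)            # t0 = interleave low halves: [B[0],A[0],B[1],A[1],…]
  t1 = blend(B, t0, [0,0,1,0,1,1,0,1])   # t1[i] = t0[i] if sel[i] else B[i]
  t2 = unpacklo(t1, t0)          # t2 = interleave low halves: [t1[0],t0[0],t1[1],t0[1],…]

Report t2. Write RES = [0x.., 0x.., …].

t0 = [0xd6, 0xfa, 0x58, 0x66, 0xa9, 0x1c, 0x42, 0xdb]
t1 = [0xd6, 0x58, 0x58, 0x42, 0xa9, 0x1c, 0x3a, 0xdb]
t2 = [0xd6, 0xd6, 0x58, 0xfa, 0x58, 0x58, 0x42, 0x66]

RES = [0xd6, 0xd6, 0x58, 0xfa, 0x58, 0x58, 0x42, 0x66]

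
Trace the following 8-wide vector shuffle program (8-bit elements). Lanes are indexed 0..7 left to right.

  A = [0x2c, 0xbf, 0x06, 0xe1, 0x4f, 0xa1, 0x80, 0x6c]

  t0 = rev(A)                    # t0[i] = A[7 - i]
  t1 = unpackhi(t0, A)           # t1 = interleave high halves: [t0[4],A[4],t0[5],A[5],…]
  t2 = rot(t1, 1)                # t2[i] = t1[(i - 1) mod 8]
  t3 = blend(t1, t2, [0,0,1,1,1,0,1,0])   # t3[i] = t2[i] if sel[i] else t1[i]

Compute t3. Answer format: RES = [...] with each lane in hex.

RES = [0xe1, 0x4f, 0x4f, 0x06, 0xa1, 0x80, 0x80, 0x6c]

  t0: 6c 80 a1 4f e1 06 bf 2c
  t1: e1 4f 06 a1 bf 80 2c 6c
  t2: 6c e1 4f 06 a1 bf 80 2c
  t3: e1 4f 4f 06 a1 80 80 6c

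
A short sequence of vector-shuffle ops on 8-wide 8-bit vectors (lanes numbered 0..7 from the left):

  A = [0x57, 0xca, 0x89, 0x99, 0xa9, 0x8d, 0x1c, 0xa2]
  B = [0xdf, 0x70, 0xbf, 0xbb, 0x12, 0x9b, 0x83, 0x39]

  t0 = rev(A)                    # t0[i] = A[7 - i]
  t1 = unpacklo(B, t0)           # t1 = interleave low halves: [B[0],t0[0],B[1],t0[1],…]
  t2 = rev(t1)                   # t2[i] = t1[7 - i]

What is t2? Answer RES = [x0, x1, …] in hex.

RES = [ 0xa9  0xbb  0x8d  0xbf  0x1c  0x70  0xa2  0xdf ]

  t0: a2 1c 8d a9 99 89 ca 57
  t1: df a2 70 1c bf 8d bb a9
  t2: a9 bb 8d bf 1c 70 a2 df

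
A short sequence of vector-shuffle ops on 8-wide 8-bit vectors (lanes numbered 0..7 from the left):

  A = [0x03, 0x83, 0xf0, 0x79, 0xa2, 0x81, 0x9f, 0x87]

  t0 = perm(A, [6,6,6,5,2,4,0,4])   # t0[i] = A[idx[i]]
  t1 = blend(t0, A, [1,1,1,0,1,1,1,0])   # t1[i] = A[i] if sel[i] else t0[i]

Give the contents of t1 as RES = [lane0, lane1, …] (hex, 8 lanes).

→ t0 |9f|9f|9f|81|f0|a2|03|a2|
→ t1 |03|83|f0|81|a2|81|9f|a2|

RES = [0x03, 0x83, 0xf0, 0x81, 0xa2, 0x81, 0x9f, 0xa2]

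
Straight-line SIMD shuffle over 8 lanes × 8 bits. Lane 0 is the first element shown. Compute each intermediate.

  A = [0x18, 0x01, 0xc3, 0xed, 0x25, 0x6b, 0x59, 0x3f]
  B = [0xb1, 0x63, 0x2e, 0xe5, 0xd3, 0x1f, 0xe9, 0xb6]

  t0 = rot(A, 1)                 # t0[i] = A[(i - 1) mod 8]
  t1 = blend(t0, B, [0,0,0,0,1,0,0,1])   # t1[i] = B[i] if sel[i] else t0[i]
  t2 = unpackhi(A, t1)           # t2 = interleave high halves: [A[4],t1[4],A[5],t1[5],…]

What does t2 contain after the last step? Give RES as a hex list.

t0 = [0x3f, 0x18, 0x01, 0xc3, 0xed, 0x25, 0x6b, 0x59]
t1 = [0x3f, 0x18, 0x01, 0xc3, 0xd3, 0x25, 0x6b, 0xb6]
t2 = [0x25, 0xd3, 0x6b, 0x25, 0x59, 0x6b, 0x3f, 0xb6]

RES = [0x25, 0xd3, 0x6b, 0x25, 0x59, 0x6b, 0x3f, 0xb6]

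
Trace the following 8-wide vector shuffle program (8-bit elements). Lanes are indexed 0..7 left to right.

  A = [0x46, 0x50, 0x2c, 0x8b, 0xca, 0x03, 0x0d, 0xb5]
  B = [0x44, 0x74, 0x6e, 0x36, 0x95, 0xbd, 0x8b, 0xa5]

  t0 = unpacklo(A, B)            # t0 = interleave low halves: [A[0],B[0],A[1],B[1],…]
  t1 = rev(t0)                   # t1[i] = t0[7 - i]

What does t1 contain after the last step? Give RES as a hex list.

  t0: 46 44 50 74 2c 6e 8b 36
  t1: 36 8b 6e 2c 74 50 44 46

RES = [ 0x36  0x8b  0x6e  0x2c  0x74  0x50  0x44  0x46 ]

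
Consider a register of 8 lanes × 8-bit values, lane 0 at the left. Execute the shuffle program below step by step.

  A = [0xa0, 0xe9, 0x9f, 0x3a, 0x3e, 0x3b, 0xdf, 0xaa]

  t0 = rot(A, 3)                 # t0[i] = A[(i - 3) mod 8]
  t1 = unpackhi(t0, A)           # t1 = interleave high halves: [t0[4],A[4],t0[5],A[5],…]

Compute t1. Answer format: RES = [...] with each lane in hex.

RES = [ 0xe9  0x3e  0x9f  0x3b  0x3a  0xdf  0x3e  0xaa ]

→ t0 |3b|df|aa|a0|e9|9f|3a|3e|
→ t1 |e9|3e|9f|3b|3a|df|3e|aa|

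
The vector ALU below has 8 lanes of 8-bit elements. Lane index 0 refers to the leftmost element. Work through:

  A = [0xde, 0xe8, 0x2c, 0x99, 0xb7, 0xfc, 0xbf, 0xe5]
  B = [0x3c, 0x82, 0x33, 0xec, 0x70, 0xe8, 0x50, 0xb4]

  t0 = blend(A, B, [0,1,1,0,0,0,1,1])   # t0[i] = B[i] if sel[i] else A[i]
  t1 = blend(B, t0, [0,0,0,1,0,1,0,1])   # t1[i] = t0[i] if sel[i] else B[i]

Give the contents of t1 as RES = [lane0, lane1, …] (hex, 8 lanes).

RES = [0x3c, 0x82, 0x33, 0x99, 0x70, 0xfc, 0x50, 0xb4]

→ t0 |de|82|33|99|b7|fc|50|b4|
→ t1 |3c|82|33|99|70|fc|50|b4|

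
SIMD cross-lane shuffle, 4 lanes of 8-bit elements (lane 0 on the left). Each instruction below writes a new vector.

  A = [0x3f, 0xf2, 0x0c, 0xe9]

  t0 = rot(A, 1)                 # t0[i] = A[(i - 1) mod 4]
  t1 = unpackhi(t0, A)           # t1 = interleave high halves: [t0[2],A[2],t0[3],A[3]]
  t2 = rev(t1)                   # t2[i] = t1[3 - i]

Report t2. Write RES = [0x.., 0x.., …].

t0 = [0xe9, 0x3f, 0xf2, 0x0c]
t1 = [0xf2, 0x0c, 0x0c, 0xe9]
t2 = [0xe9, 0x0c, 0x0c, 0xf2]

RES = [0xe9, 0x0c, 0x0c, 0xf2]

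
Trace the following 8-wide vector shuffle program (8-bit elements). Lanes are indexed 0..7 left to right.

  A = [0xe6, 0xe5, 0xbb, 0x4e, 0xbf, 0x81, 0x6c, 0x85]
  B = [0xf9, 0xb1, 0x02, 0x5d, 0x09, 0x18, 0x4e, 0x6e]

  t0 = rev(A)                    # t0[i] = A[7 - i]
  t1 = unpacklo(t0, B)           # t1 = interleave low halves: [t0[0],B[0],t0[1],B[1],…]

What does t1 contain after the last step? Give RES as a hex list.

t0 = [0x85, 0x6c, 0x81, 0xbf, 0x4e, 0xbb, 0xe5, 0xe6]
t1 = [0x85, 0xf9, 0x6c, 0xb1, 0x81, 0x02, 0xbf, 0x5d]

RES = [ 0x85  0xf9  0x6c  0xb1  0x81  0x02  0xbf  0x5d ]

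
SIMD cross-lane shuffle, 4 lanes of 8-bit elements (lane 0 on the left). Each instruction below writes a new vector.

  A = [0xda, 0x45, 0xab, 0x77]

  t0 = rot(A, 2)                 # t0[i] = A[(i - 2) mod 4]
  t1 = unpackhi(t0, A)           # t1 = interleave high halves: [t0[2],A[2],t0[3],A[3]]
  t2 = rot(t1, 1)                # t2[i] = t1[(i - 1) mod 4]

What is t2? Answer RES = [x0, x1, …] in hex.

RES = [0x77, 0xda, 0xab, 0x45]

→ t0 |ab|77|da|45|
→ t1 |da|ab|45|77|
→ t2 |77|da|ab|45|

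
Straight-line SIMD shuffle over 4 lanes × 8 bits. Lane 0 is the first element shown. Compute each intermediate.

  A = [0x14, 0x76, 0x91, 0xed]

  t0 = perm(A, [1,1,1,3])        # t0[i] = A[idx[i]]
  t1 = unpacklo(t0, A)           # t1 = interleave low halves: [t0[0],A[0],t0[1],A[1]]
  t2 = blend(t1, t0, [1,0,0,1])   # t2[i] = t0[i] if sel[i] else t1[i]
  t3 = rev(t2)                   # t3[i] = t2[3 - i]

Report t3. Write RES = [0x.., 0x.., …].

RES = [ 0xed  0x76  0x14  0x76 ]

→ t0 |76|76|76|ed|
→ t1 |76|14|76|76|
→ t2 |76|14|76|ed|
→ t3 |ed|76|14|76|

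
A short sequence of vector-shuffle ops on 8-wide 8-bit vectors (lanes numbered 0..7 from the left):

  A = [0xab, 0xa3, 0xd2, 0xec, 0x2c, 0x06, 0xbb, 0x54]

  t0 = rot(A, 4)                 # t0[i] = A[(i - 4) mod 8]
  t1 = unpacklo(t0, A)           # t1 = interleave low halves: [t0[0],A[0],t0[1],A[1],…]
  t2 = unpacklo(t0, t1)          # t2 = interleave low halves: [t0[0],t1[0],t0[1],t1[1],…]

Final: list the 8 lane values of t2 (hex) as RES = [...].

RES = [ 0x2c  0x2c  0x06  0xab  0xbb  0x06  0x54  0xa3 ]

→ t0 |2c|06|bb|54|ab|a3|d2|ec|
→ t1 |2c|ab|06|a3|bb|d2|54|ec|
→ t2 |2c|2c|06|ab|bb|06|54|a3|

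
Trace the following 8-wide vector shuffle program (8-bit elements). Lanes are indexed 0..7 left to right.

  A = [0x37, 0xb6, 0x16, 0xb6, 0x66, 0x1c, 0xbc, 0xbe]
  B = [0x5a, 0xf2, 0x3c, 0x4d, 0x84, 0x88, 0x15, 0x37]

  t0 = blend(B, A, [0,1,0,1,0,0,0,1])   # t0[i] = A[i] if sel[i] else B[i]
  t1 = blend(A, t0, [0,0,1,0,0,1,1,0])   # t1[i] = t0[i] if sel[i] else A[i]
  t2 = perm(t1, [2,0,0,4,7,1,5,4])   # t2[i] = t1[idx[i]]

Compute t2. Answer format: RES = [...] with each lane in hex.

RES = [ 0x3c  0x37  0x37  0x66  0xbe  0xb6  0x88  0x66 ]

→ t0 |5a|b6|3c|b6|84|88|15|be|
→ t1 |37|b6|3c|b6|66|88|15|be|
→ t2 |3c|37|37|66|be|b6|88|66|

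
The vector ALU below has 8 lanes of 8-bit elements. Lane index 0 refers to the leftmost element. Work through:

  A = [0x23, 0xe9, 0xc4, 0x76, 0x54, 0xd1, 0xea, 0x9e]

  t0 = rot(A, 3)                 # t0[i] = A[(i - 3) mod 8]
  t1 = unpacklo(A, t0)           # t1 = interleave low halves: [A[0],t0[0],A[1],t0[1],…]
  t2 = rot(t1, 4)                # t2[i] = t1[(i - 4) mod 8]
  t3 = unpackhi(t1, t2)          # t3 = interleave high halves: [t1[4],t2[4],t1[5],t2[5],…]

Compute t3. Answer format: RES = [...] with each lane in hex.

RES = [0xc4, 0x23, 0x9e, 0xd1, 0x76, 0xe9, 0x23, 0xea]

t0 = [0xd1, 0xea, 0x9e, 0x23, 0xe9, 0xc4, 0x76, 0x54]
t1 = [0x23, 0xd1, 0xe9, 0xea, 0xc4, 0x9e, 0x76, 0x23]
t2 = [0xc4, 0x9e, 0x76, 0x23, 0x23, 0xd1, 0xe9, 0xea]
t3 = [0xc4, 0x23, 0x9e, 0xd1, 0x76, 0xe9, 0x23, 0xea]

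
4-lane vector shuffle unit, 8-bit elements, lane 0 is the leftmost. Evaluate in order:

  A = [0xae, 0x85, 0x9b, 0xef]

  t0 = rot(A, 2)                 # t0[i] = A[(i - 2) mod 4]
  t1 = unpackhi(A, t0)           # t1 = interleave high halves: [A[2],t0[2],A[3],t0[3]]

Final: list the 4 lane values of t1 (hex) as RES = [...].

RES = [ 0x9b  0xae  0xef  0x85 ]

t0 = [0x9b, 0xef, 0xae, 0x85]
t1 = [0x9b, 0xae, 0xef, 0x85]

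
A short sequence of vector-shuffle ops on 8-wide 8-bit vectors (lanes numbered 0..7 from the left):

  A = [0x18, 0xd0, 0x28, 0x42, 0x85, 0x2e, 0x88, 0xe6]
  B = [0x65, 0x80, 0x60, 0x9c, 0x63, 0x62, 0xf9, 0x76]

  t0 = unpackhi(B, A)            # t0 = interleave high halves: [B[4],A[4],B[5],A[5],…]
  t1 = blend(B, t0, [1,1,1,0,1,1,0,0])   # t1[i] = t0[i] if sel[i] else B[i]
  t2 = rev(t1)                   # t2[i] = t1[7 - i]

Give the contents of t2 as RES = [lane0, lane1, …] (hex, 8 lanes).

t0 = [0x63, 0x85, 0x62, 0x2e, 0xf9, 0x88, 0x76, 0xe6]
t1 = [0x63, 0x85, 0x62, 0x9c, 0xf9, 0x88, 0xf9, 0x76]
t2 = [0x76, 0xf9, 0x88, 0xf9, 0x9c, 0x62, 0x85, 0x63]

RES = [ 0x76  0xf9  0x88  0xf9  0x9c  0x62  0x85  0x63 ]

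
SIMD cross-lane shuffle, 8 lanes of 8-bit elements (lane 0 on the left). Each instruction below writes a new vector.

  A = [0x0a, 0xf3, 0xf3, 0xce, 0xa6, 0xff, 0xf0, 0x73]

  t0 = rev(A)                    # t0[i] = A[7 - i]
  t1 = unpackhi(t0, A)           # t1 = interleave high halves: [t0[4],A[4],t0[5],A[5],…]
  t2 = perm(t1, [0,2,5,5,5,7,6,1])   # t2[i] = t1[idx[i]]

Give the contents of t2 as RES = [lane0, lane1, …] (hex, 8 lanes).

  t0: 73 f0 ff a6 ce f3 f3 0a
  t1: ce a6 f3 ff f3 f0 0a 73
  t2: ce f3 f0 f0 f0 73 0a a6

RES = [ 0xce  0xf3  0xf0  0xf0  0xf0  0x73  0x0a  0xa6 ]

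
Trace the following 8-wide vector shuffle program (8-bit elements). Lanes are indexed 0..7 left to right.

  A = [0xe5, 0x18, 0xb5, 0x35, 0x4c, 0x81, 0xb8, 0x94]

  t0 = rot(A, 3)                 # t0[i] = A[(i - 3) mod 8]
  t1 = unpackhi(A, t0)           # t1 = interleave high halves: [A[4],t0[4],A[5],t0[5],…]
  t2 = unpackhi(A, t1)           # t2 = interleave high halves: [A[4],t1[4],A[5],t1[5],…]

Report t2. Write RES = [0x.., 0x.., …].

RES = [0x4c, 0xb8, 0x81, 0x35, 0xb8, 0x94, 0x94, 0x4c]

  t0: 81 b8 94 e5 18 b5 35 4c
  t1: 4c 18 81 b5 b8 35 94 4c
  t2: 4c b8 81 35 b8 94 94 4c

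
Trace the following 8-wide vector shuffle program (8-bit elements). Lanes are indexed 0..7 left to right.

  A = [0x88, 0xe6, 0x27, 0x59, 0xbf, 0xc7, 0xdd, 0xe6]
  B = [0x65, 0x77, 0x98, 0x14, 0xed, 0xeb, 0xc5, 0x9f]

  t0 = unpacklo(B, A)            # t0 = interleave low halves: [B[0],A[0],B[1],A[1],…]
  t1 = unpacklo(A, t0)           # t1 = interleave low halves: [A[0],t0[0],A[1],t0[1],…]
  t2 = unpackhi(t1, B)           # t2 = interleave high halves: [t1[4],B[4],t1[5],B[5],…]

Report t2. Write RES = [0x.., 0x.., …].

t0 = [0x65, 0x88, 0x77, 0xe6, 0x98, 0x27, 0x14, 0x59]
t1 = [0x88, 0x65, 0xe6, 0x88, 0x27, 0x77, 0x59, 0xe6]
t2 = [0x27, 0xed, 0x77, 0xeb, 0x59, 0xc5, 0xe6, 0x9f]

RES = [0x27, 0xed, 0x77, 0xeb, 0x59, 0xc5, 0xe6, 0x9f]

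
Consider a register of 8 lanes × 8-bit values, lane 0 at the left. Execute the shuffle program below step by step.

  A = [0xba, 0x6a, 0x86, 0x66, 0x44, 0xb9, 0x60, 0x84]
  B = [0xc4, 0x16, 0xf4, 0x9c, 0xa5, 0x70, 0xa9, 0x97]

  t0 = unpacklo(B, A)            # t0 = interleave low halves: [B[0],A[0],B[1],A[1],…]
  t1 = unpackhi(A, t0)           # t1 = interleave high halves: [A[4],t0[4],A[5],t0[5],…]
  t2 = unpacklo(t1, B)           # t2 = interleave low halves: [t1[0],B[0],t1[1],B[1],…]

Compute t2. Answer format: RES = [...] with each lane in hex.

RES = [ 0x44  0xc4  0xf4  0x16  0xb9  0xf4  0x86  0x9c ]

  t0: c4 ba 16 6a f4 86 9c 66
  t1: 44 f4 b9 86 60 9c 84 66
  t2: 44 c4 f4 16 b9 f4 86 9c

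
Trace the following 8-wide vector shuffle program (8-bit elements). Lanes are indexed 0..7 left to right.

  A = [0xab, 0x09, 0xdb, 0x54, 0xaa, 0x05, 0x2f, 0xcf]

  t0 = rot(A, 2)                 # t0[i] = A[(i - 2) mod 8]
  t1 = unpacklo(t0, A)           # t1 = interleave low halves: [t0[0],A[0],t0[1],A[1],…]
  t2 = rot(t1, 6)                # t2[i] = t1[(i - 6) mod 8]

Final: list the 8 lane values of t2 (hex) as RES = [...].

t0 = [0x2f, 0xcf, 0xab, 0x09, 0xdb, 0x54, 0xaa, 0x05]
t1 = [0x2f, 0xab, 0xcf, 0x09, 0xab, 0xdb, 0x09, 0x54]
t2 = [0xcf, 0x09, 0xab, 0xdb, 0x09, 0x54, 0x2f, 0xab]

RES = [ 0xcf  0x09  0xab  0xdb  0x09  0x54  0x2f  0xab ]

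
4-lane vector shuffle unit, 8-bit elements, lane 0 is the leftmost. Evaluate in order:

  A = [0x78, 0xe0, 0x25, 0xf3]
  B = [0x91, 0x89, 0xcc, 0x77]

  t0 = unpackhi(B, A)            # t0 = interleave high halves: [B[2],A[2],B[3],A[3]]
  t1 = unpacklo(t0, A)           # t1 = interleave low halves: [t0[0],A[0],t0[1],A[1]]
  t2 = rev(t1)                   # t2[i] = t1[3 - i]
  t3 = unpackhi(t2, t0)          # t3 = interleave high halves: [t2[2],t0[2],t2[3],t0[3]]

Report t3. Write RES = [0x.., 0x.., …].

RES = [0x78, 0x77, 0xcc, 0xf3]

→ t0 |cc|25|77|f3|
→ t1 |cc|78|25|e0|
→ t2 |e0|25|78|cc|
→ t3 |78|77|cc|f3|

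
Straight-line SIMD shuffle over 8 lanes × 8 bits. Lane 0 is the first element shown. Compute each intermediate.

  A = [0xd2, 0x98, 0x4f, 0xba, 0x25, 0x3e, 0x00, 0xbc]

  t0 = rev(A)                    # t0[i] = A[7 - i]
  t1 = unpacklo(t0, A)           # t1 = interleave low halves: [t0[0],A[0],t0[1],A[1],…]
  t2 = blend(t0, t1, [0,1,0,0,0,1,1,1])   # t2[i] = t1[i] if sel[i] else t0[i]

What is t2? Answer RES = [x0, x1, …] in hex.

→ t0 |bc|00|3e|25|ba|4f|98|d2|
→ t1 |bc|d2|00|98|3e|4f|25|ba|
→ t2 |bc|d2|3e|25|ba|4f|25|ba|

RES = [ 0xbc  0xd2  0x3e  0x25  0xba  0x4f  0x25  0xba ]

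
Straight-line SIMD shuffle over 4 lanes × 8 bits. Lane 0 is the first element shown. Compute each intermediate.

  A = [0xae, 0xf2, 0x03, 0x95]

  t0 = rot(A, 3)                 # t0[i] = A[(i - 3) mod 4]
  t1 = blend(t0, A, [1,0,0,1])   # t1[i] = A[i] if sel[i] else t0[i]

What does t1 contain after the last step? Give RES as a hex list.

→ t0 |f2|03|95|ae|
→ t1 |ae|03|95|95|

RES = [0xae, 0x03, 0x95, 0x95]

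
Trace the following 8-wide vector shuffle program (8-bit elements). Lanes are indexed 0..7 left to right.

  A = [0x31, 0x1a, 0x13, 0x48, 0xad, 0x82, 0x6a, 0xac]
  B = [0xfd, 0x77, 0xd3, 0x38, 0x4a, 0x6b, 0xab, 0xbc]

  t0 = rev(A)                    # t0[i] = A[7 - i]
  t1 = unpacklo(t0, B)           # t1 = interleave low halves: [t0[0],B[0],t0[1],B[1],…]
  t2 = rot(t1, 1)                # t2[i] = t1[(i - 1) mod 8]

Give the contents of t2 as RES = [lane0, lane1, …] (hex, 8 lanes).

RES = [ 0x38  0xac  0xfd  0x6a  0x77  0x82  0xd3  0xad ]

t0 = [0xac, 0x6a, 0x82, 0xad, 0x48, 0x13, 0x1a, 0x31]
t1 = [0xac, 0xfd, 0x6a, 0x77, 0x82, 0xd3, 0xad, 0x38]
t2 = [0x38, 0xac, 0xfd, 0x6a, 0x77, 0x82, 0xd3, 0xad]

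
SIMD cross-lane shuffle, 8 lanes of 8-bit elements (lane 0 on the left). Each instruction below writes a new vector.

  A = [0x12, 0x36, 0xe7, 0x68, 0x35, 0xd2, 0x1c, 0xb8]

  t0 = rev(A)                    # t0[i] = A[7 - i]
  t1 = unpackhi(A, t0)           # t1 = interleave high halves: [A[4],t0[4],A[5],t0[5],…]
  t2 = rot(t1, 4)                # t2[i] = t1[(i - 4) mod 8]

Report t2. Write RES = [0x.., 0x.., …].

RES = [ 0x1c  0x36  0xb8  0x12  0x35  0x68  0xd2  0xe7 ]

t0 = [0xb8, 0x1c, 0xd2, 0x35, 0x68, 0xe7, 0x36, 0x12]
t1 = [0x35, 0x68, 0xd2, 0xe7, 0x1c, 0x36, 0xb8, 0x12]
t2 = [0x1c, 0x36, 0xb8, 0x12, 0x35, 0x68, 0xd2, 0xe7]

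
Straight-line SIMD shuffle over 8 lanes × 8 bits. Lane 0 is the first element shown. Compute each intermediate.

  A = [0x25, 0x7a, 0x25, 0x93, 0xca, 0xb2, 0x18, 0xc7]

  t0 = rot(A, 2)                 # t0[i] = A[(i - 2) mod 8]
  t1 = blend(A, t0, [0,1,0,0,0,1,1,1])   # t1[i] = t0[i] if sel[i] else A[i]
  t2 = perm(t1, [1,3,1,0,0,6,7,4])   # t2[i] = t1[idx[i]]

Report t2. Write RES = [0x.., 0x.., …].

t0 = [0x18, 0xc7, 0x25, 0x7a, 0x25, 0x93, 0xca, 0xb2]
t1 = [0x25, 0xc7, 0x25, 0x93, 0xca, 0x93, 0xca, 0xb2]
t2 = [0xc7, 0x93, 0xc7, 0x25, 0x25, 0xca, 0xb2, 0xca]

RES = [0xc7, 0x93, 0xc7, 0x25, 0x25, 0xca, 0xb2, 0xca]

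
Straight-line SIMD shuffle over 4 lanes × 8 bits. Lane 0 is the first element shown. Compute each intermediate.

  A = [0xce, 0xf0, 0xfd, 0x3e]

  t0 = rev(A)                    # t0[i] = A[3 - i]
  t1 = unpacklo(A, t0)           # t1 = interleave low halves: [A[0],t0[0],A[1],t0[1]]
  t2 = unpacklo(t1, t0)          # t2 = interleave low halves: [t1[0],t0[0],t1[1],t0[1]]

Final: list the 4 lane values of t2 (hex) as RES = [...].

RES = [0xce, 0x3e, 0x3e, 0xfd]

t0 = [0x3e, 0xfd, 0xf0, 0xce]
t1 = [0xce, 0x3e, 0xf0, 0xfd]
t2 = [0xce, 0x3e, 0x3e, 0xfd]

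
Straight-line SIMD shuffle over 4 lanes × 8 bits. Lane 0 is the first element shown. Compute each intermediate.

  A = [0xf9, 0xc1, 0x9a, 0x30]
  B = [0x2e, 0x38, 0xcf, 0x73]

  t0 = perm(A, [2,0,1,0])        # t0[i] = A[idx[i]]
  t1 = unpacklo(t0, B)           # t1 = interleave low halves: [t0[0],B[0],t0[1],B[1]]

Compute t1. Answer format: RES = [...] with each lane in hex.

t0 = [0x9a, 0xf9, 0xc1, 0xf9]
t1 = [0x9a, 0x2e, 0xf9, 0x38]

RES = [ 0x9a  0x2e  0xf9  0x38 ]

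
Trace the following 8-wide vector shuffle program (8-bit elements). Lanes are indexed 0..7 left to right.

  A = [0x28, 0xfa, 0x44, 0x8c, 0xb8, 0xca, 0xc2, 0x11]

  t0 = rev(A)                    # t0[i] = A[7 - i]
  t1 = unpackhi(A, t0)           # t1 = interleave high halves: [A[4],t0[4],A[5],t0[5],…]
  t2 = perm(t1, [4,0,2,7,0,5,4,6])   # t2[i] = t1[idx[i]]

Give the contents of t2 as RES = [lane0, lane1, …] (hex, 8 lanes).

RES = [0xc2, 0xb8, 0xca, 0x28, 0xb8, 0xfa, 0xc2, 0x11]

→ t0 |11|c2|ca|b8|8c|44|fa|28|
→ t1 |b8|8c|ca|44|c2|fa|11|28|
→ t2 |c2|b8|ca|28|b8|fa|c2|11|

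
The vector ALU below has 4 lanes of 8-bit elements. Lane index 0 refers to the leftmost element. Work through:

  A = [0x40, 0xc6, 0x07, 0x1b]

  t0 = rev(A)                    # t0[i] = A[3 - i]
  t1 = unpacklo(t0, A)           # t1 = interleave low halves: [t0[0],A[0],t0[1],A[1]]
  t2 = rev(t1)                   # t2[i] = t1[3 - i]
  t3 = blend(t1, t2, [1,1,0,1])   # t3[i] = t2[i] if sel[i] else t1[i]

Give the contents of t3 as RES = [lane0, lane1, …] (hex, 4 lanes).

t0 = [0x1b, 0x07, 0xc6, 0x40]
t1 = [0x1b, 0x40, 0x07, 0xc6]
t2 = [0xc6, 0x07, 0x40, 0x1b]
t3 = [0xc6, 0x07, 0x07, 0x1b]

RES = [ 0xc6  0x07  0x07  0x1b ]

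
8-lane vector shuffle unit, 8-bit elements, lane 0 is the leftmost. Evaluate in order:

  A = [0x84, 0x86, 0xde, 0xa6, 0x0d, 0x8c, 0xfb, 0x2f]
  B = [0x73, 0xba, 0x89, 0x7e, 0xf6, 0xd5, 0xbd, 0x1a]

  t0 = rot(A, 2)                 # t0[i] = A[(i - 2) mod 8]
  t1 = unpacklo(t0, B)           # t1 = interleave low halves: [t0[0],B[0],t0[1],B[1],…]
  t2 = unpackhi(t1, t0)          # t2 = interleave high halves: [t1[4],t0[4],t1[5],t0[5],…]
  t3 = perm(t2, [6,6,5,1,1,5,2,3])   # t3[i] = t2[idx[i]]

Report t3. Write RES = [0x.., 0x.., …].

t0 = [0xfb, 0x2f, 0x84, 0x86, 0xde, 0xa6, 0x0d, 0x8c]
t1 = [0xfb, 0x73, 0x2f, 0xba, 0x84, 0x89, 0x86, 0x7e]
t2 = [0x84, 0xde, 0x89, 0xa6, 0x86, 0x0d, 0x7e, 0x8c]
t3 = [0x7e, 0x7e, 0x0d, 0xde, 0xde, 0x0d, 0x89, 0xa6]

RES = [ 0x7e  0x7e  0x0d  0xde  0xde  0x0d  0x89  0xa6 ]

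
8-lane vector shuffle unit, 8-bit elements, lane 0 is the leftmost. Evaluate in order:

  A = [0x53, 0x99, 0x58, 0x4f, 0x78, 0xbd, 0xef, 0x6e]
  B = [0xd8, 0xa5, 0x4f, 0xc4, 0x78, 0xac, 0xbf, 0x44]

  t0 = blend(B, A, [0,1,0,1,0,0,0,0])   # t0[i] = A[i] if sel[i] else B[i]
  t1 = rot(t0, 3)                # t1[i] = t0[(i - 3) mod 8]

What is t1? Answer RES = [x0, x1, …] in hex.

  t0: d8 99 4f 4f 78 ac bf 44
  t1: ac bf 44 d8 99 4f 4f 78

RES = [ 0xac  0xbf  0x44  0xd8  0x99  0x4f  0x4f  0x78 ]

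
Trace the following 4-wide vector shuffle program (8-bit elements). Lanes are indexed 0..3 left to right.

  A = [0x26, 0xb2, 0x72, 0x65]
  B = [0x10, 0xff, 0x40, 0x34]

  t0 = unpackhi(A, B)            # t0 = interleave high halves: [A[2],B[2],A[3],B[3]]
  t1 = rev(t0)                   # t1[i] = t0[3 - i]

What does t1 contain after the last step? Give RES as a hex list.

t0 = [0x72, 0x40, 0x65, 0x34]
t1 = [0x34, 0x65, 0x40, 0x72]

RES = [ 0x34  0x65  0x40  0x72 ]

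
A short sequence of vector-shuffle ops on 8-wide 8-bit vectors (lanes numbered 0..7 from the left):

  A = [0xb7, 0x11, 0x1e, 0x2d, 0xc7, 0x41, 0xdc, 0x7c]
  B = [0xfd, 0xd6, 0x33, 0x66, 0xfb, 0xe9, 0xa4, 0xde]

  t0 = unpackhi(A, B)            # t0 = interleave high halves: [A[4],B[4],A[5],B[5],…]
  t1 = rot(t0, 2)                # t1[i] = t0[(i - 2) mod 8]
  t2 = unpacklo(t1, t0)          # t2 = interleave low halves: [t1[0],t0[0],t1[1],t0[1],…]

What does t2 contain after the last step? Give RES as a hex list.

RES = [0x7c, 0xc7, 0xde, 0xfb, 0xc7, 0x41, 0xfb, 0xe9]

→ t0 |c7|fb|41|e9|dc|a4|7c|de|
→ t1 |7c|de|c7|fb|41|e9|dc|a4|
→ t2 |7c|c7|de|fb|c7|41|fb|e9|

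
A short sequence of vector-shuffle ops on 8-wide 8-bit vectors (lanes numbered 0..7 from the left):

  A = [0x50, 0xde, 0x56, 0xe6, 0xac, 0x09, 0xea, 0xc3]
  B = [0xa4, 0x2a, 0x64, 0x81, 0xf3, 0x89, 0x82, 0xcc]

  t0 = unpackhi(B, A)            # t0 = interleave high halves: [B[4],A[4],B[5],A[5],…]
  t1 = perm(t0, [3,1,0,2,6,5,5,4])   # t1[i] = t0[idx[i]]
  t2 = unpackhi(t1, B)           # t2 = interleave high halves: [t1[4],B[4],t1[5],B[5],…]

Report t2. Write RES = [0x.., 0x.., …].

t0 = [0xf3, 0xac, 0x89, 0x09, 0x82, 0xea, 0xcc, 0xc3]
t1 = [0x09, 0xac, 0xf3, 0x89, 0xcc, 0xea, 0xea, 0x82]
t2 = [0xcc, 0xf3, 0xea, 0x89, 0xea, 0x82, 0x82, 0xcc]

RES = [0xcc, 0xf3, 0xea, 0x89, 0xea, 0x82, 0x82, 0xcc]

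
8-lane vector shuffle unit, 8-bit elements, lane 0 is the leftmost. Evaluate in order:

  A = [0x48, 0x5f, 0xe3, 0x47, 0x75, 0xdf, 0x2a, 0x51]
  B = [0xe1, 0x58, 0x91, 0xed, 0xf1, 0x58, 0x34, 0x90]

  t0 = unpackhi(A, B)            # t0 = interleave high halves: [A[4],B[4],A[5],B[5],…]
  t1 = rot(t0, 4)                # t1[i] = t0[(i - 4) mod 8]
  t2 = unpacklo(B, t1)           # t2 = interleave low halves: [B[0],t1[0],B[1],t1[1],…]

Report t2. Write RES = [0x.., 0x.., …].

  t0: 75 f1 df 58 2a 34 51 90
  t1: 2a 34 51 90 75 f1 df 58
  t2: e1 2a 58 34 91 51 ed 90

RES = [ 0xe1  0x2a  0x58  0x34  0x91  0x51  0xed  0x90 ]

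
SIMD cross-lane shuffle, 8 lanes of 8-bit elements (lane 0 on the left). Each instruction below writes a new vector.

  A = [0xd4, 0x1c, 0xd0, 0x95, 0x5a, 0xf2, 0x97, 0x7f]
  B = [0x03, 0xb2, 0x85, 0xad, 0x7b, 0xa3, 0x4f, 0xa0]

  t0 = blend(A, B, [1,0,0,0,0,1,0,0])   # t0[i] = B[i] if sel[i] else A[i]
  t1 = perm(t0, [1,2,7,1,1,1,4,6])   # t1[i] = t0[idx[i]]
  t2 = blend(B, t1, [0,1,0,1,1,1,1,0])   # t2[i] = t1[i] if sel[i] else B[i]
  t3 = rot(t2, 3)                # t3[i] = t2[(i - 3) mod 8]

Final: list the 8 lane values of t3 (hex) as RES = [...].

RES = [0x1c, 0x5a, 0xa0, 0x03, 0xd0, 0x85, 0x1c, 0x1c]

t0 = [0x03, 0x1c, 0xd0, 0x95, 0x5a, 0xa3, 0x97, 0x7f]
t1 = [0x1c, 0xd0, 0x7f, 0x1c, 0x1c, 0x1c, 0x5a, 0x97]
t2 = [0x03, 0xd0, 0x85, 0x1c, 0x1c, 0x1c, 0x5a, 0xa0]
t3 = [0x1c, 0x5a, 0xa0, 0x03, 0xd0, 0x85, 0x1c, 0x1c]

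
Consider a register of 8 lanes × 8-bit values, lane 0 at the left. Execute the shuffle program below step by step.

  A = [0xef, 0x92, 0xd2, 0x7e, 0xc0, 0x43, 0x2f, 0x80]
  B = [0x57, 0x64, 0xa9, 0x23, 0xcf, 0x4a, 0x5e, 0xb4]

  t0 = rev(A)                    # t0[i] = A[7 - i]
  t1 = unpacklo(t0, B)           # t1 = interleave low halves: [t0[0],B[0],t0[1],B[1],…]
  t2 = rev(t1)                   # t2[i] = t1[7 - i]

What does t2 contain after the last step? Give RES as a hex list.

RES = [ 0x23  0xc0  0xa9  0x43  0x64  0x2f  0x57  0x80 ]

→ t0 |80|2f|43|c0|7e|d2|92|ef|
→ t1 |80|57|2f|64|43|a9|c0|23|
→ t2 |23|c0|a9|43|64|2f|57|80|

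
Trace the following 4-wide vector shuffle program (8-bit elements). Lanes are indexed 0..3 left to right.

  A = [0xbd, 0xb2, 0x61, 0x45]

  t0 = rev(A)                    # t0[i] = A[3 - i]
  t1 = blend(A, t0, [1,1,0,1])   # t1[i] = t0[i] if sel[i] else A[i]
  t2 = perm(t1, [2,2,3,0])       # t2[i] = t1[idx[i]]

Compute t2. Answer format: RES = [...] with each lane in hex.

RES = [0x61, 0x61, 0xbd, 0x45]

→ t0 |45|61|b2|bd|
→ t1 |45|61|61|bd|
→ t2 |61|61|bd|45|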